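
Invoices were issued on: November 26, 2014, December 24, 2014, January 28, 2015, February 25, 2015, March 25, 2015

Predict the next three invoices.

April 22, 2015; May 27, 2015; June 24, 2015

These are Wednesdays at 28- or 35-day spacing (28, 35, 28, 28).
The pattern: 4th Wednesday of the month.
April 2015 — 4th Wednesday is April 22, 2015.
4th Wednesday of May 2015: May 27, 2015.
4th Wednesday of June 2015: June 24, 2015.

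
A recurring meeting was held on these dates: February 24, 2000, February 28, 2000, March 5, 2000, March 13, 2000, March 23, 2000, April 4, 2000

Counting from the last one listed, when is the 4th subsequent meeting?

Gaps: 4, 6, 8, 10, 12 days — each gap is 2 larger than the previous one.
Next gap: 14 days. April 4, 2000 + 14 days = April 18, 2000.
Next gap: 16 days. April 18, 2000 + 16 days = May 4, 2000.
Next gap: 18 days. May 4, 2000 + 18 days = May 22, 2000.
Next gap: 20 days. May 22, 2000 + 20 days = June 11, 2000.

June 11, 2000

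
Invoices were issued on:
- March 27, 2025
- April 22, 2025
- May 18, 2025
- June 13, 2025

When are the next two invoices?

Every event comes 26 days after the last (26, 26, 26).
June 13, 2025 + 26 days = July 9, 2025.
July 9, 2025 + 26 days = August 4, 2025.

July 9, 2025; August 4, 2025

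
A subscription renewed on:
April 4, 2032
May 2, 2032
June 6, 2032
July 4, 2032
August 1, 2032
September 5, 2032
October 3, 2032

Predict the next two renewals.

These are Sundays at 28- or 35-day spacing (28, 35, 28, 28, 35, 28).
The pattern: 1st Sunday of the month.
1st Sunday of November 2032: November 7, 2032.
1st Sunday of December 2032: December 5, 2032.

November 7, 2032; December 5, 2032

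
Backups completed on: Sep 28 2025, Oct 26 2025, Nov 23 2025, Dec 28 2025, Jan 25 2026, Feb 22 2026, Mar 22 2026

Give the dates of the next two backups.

Apr 26 2026, May 24 2026

These are Sundays at 28- or 35-day spacing (28, 28, 35, 28, 28, 28).
The pattern: 4th Sunday of the month.
4th Sunday of April 2026: Apr 26 2026.
4th Sunday of May 2026: May 24 2026.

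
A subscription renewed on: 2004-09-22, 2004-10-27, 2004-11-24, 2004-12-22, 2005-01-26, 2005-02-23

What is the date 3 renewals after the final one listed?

2005-05-25

Gaps: 35, 28, 28, 35, 28 days — a mix of 28 and 35. Every date is a Wednesday.
Each is the 4th Wednesday of its month.
4th Wednesday of March 2005: 2005-03-23.
April 2005 — 4th Wednesday is 2005-04-27.
May 2005 — 4th Wednesday is 2005-05-25.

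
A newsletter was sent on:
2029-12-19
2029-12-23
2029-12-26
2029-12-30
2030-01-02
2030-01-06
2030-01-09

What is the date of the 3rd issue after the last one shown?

The gap pattern 4, 3, 4, 3, 4, 3 repeats every 2 events.
These are the Wednesdays and Sundays of each week.
Next Sunday: 2030-01-13.
Next Wednesday: 2030-01-16.
Next Sunday: 2030-01-20.

2030-01-20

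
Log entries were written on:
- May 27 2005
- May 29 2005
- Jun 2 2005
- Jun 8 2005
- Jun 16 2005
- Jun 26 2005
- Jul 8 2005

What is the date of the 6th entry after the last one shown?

The spacing grows by 2 each time: 2, 4, 6, 8, 10, 12 days.
Next gap: 14 days. Jul 8 2005 + 14 days = Jul 22 2005.
Next gap: 16 days. Jul 22 2005 + 16 days = Aug 7 2005.
Next gap: 18 days. Aug 7 2005 + 18 days = Aug 25 2005.
Next gap: 20 days. Aug 25 2005 + 20 days = Sep 14 2005.
Next gap: 22 days. Sep 14 2005 + 22 days = Oct 6 2005.
Next gap: 24 days. Oct 6 2005 + 24 days = Oct 30 2005.

Oct 30 2005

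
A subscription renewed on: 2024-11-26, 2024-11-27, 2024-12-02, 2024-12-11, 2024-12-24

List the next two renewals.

Intervals are 1, 5, 9, 13 days — an arithmetic progression with common difference 4.
Next gap: 17 days. 2024-12-24 + 17 days = 2025-01-10.
Next gap: 21 days. 2025-01-10 + 21 days = 2025-01-31.

2025-01-10, 2025-01-31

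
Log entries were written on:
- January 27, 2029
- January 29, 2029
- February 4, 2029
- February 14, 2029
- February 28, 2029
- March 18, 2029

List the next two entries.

April 9, 2029; May 5, 2029

Gaps: 2, 6, 10, 14, 18 days — each gap is 4 larger than the previous one.
Next gap: 22 days. March 18, 2029 + 22 days = April 9, 2029.
Next gap: 26 days. April 9, 2029 + 26 days = May 5, 2029.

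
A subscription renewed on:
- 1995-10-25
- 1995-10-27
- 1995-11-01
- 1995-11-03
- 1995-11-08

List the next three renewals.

The gap pattern 2, 5, 2, 5 repeats every 2 events.
These are the Wednesdays and Fridays of each week.
The following Friday is 1995-11-10.
The following Wednesday is 1995-11-15.
The following Friday is 1995-11-17.

1995-11-10, 1995-11-15, 1995-11-17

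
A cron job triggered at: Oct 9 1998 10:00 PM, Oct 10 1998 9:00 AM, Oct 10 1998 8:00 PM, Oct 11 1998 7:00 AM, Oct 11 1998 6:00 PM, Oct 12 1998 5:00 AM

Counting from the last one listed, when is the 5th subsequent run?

Spacing: 11, 11, 11, 11, 11 h — constant 11 h.
Oct 12 1998 5:00 AM + 11 h = Oct 12 1998 4:00 PM.
Oct 12 1998 4:00 PM + 11 h = Oct 13 1998 3:00 AM.
Oct 13 1998 3:00 AM + 11 h = Oct 13 1998 2:00 PM.
Oct 13 1998 2:00 PM + 11 h = Oct 14 1998 1:00 AM.
Oct 14 1998 1:00 AM + 11 h = Oct 14 1998 12:00 PM.

Oct 14 1998 12:00 PM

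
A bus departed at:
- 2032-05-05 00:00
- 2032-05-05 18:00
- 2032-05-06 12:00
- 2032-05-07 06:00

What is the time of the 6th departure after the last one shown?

The interval is a steady 18 hours (18, 18, 18).
2032-05-07 06:00 + 18 h = 2032-05-08 00:00.
2032-05-08 00:00 + 18 h = 2032-05-08 18:00.
2032-05-08 18:00 + 18 h = 2032-05-09 12:00.
2032-05-09 12:00 + 18 h = 2032-05-10 06:00.
2032-05-10 06:00 + 18 h = 2032-05-11 00:00.
2032-05-11 00:00 + 18 h = 2032-05-11 18:00.

2032-05-11 18:00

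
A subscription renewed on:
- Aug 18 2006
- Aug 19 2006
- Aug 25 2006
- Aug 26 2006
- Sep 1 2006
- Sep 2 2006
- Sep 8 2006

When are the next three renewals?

Every event lands on a Friday or Saturday (gaps cycle 1, 6, 1, 6, 1, 6).
So the schedule is: every Friday and Saturday.
The following Saturday is Sep 9 2006.
Next Friday: Sep 15 2006.
Next Saturday: Sep 16 2006.

Sep 9 2006, Sep 15 2006, Sep 16 2006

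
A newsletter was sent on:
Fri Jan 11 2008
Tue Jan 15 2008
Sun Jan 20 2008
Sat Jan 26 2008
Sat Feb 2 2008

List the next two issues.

Gaps: 4, 5, 6, 7 days — each gap is 1 larger than the previous one.
Next gap: 8 days. Sat Feb 2 2008 + 8 days = Sun Feb 10 2008.
Next gap: 9 days. Sun Feb 10 2008 + 9 days = Tue Feb 19 2008.

Sun Feb 10 2008, Tue Feb 19 2008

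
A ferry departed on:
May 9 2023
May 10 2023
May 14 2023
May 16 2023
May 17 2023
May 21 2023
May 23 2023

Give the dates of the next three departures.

Every event lands on a Tuesday or Wednesday or Sunday (gaps cycle 1, 4, 2, 1, 4, 2).
So the schedule is: every Tuesday, Wednesday and Sunday.
The following Wednesday is May 24 2023.
The following Sunday is May 28 2023.
Next Tuesday: May 30 2023.

May 24 2023, May 28 2023, May 30 2023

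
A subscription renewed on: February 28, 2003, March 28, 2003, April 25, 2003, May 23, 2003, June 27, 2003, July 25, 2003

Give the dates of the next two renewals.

All dates are Fridays, 28, 28, 28, 35, 28 days apart.
Specifically, the 4th Friday of each month.
4th Friday of August 2003: August 22, 2003.
4th Friday of September 2003: September 26, 2003.

August 22, 2003; September 26, 2003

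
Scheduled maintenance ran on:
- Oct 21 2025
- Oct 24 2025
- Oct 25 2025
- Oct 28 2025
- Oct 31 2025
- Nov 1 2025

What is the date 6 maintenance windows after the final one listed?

Nov 15 2025

Gaps: 3, 1, 3, 3, 1 days — not constant, but cyclic with period 3.
The events fall on every Tuesday, Friday and Saturday.
The following Tuesday is Nov 4 2025.
Next Friday: Nov 7 2025.
Next Saturday: Nov 8 2025.
The following Tuesday is Nov 11 2025.
Next Friday: Nov 14 2025.
The following Saturday is Nov 15 2025.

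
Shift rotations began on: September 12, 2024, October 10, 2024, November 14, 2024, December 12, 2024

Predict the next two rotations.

All dates are Thursdays, 28, 35, 28 days apart.
Specifically, the 2nd Thursday of each month.
January 2025 — 2nd Thursday is January 9, 2025.
2nd Thursday of February 2025: February 13, 2025.

January 9, 2025; February 13, 2025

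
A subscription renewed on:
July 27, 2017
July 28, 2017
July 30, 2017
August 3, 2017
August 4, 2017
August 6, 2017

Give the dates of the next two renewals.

August 10, 2017; August 11, 2017

Gaps: 1, 2, 4, 1, 2 days — not constant, but cyclic with period 3.
The events fall on every Thursday, Friday and Sunday.
The following Thursday is August 10, 2017.
Next Friday: August 11, 2017.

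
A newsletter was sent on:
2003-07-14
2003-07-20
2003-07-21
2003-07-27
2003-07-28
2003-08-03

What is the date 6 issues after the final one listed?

Every event lands on a Monday or Sunday (gaps cycle 6, 1, 6, 1, 6).
So the schedule is: every Monday and Sunday.
Next Monday: 2003-08-04.
Next Sunday: 2003-08-10.
The following Monday is 2003-08-11.
The following Sunday is 2003-08-17.
Next Monday: 2003-08-18.
The following Sunday is 2003-08-24.

2003-08-24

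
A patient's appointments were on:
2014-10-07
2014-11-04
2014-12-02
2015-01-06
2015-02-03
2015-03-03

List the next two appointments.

2015-04-07, 2015-05-05

These are Tuesdays at 28- or 35-day spacing (28, 28, 35, 28, 28).
The pattern: 1st Tuesday of the month.
April 2015 — 1st Tuesday is 2015-04-07.
May 2015 — 1st Tuesday is 2015-05-05.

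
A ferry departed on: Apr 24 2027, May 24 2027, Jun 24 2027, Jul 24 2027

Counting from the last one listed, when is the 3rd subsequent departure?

Gaps: 30, 31, 30 days — not constant. Every event is on the 24th of the month.
Pattern: the 24th of each month.
August 2027: Aug 24 2027.
September 2027: Sep 24 2027.
Next: October 2027 → Oct 24 2027.

Oct 24 2027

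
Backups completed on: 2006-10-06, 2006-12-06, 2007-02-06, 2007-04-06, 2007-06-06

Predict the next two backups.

2007-08-06, 2007-10-06

Gaps: 61, 62, 59, 61 days — not constant. Every event is on the 6th of the month.
Pattern: the 6th of every 2 months.
Next: August 2007 → 2007-08-06.
Next: October 2007 → 2007-10-06.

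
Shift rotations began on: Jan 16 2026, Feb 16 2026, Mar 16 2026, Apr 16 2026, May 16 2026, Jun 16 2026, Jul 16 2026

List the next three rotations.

Aug 16 2026, Sep 16 2026, Oct 16 2026

The day-of-month is always 16 (31, 28, 31, 30, 31, 30 days between events).
So this recurs on the 16th of each month.
August 2026: Aug 16 2026.
September 2026: Sep 16 2026.
October 2026: Oct 16 2026.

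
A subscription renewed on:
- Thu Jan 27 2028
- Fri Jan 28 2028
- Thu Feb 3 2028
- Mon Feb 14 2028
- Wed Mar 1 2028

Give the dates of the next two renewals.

Wed Mar 22 2028, Mon Apr 17 2028

Intervals are 1, 6, 11, 16 days — an arithmetic progression with common difference 5.
Next gap: 21 days. Wed Mar 1 2028 + 21 days = Wed Mar 22 2028.
Next gap: 26 days. Wed Mar 22 2028 + 26 days = Mon Apr 17 2028.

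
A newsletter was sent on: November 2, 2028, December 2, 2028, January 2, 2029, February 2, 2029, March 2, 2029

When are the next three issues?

April 2, 2029; May 2, 2029; June 2, 2029

Gaps: 30, 31, 31, 28 days — not constant. Every event is on the 2nd of the month.
Pattern: the 2nd of each month.
April 2029: April 2, 2029.
Next: May 2029 → May 2, 2029.
June 2029: June 2, 2029.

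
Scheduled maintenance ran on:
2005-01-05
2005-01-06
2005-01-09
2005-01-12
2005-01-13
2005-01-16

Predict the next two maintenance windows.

Gaps: 1, 3, 3, 1, 3 days — not constant, but cyclic with period 3.
The events fall on every Wednesday, Thursday and Sunday.
Next Wednesday: 2005-01-19.
The following Thursday is 2005-01-20.

2005-01-19, 2005-01-20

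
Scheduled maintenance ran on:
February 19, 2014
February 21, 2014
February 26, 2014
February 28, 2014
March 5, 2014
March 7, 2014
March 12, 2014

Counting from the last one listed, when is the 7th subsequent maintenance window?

Every event lands on a Wednesday or Friday (gaps cycle 2, 5, 2, 5, 2, 5).
So the schedule is: every Wednesday and Friday.
Next Friday: March 14, 2014.
Next Wednesday: March 19, 2014.
Next Friday: March 21, 2014.
The following Wednesday is March 26, 2014.
Next Friday: March 28, 2014.
Next Wednesday: April 2, 2014.
The following Friday is April 4, 2014.

April 4, 2014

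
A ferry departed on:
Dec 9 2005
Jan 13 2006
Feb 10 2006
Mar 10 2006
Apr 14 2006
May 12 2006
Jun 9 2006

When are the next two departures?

Jul 14 2006, Aug 11 2006

All dates are Fridays, 35, 28, 28, 35, 28, 28 days apart.
Specifically, the 2nd Friday of each month.
2nd Friday of July 2006: Jul 14 2006.
2nd Friday of August 2006: Aug 11 2006.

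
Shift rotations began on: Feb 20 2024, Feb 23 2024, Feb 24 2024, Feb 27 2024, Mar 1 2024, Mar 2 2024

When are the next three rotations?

Gaps: 3, 1, 3, 3, 1 days — not constant, but cyclic with period 3.
The events fall on every Tuesday, Friday and Saturday.
The following Tuesday is Mar 5 2024.
The following Friday is Mar 8 2024.
Next Saturday: Mar 9 2024.

Mar 5 2024, Mar 8 2024, Mar 9 2024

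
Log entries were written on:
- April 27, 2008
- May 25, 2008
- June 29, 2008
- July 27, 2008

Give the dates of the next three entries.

Every date is a Sunday; gaps 28, 35, 28 days.
Each is the last Sunday of its month (at least one falls on the 29th or later, ruling out '4th Sunday').
Last Sunday of August 2008: August 31, 2008.
Last Sunday of September 2008: September 28, 2008.
Last Sunday of October 2008: October 26, 2008.

August 31, 2008; September 28, 2008; October 26, 2008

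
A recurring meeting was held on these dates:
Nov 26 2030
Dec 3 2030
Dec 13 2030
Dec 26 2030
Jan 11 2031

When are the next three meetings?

Intervals are 7, 10, 13, 16 days — an arithmetic progression with common difference 3.
Next gap: 19 days. Jan 11 2031 + 19 days = Jan 30 2031.
Next gap: 22 days. Jan 30 2031 + 22 days = Feb 21 2031.
Next gap: 25 days. Feb 21 2031 + 25 days = Mar 18 2031.

Jan 30 2031, Feb 21 2031, Mar 18 2031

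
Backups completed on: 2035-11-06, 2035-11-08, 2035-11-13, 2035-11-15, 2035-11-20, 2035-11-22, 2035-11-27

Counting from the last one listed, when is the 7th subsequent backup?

The gap pattern 2, 5, 2, 5, 2, 5 repeats every 2 events.
These are the Tuesdays and Thursdays of each week.
Next Thursday: 2035-11-29.
The following Tuesday is 2035-12-04.
Next Thursday: 2035-12-06.
Next Tuesday: 2035-12-11.
Next Thursday: 2035-12-13.
Next Tuesday: 2035-12-18.
The following Thursday is 2035-12-20.

2035-12-20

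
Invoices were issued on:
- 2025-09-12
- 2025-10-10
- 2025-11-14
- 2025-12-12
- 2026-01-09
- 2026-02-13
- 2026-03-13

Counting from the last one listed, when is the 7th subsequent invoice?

These are Fridays at 28- or 35-day spacing (28, 35, 28, 28, 35, 28).
The pattern: 2nd Friday of the month.
April 2026 — 2nd Friday is 2026-04-10.
May 2026 — 2nd Friday is 2026-05-08.
2nd Friday of June 2026: 2026-06-12.
2nd Friday of July 2026: 2026-07-10.
August 2026 — 2nd Friday is 2026-08-14.
2nd Friday of September 2026: 2026-09-11.
October 2026 — 2nd Friday is 2026-10-09.

2026-10-09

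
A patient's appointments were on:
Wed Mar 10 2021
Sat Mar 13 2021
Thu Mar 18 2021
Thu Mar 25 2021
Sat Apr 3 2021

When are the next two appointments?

The spacing grows by 2 each time: 3, 5, 7, 9 days.
Next gap: 11 days. Sat Apr 3 2021 + 11 days = Wed Apr 14 2021.
Next gap: 13 days. Wed Apr 14 2021 + 13 days = Tue Apr 27 2021.

Wed Apr 14 2021, Tue Apr 27 2021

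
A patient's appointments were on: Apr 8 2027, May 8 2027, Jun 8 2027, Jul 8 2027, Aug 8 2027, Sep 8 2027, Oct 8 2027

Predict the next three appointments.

The day-of-month is always 8 (30, 31, 30, 31, 31, 30 days between events).
So this recurs on the 8th of each month.
Next: November 2027 → Nov 8 2027.
Next: December 2027 → Dec 8 2027.
January 2028: Jan 8 2028.

Nov 8 2027, Dec 8 2027, Jan 8 2028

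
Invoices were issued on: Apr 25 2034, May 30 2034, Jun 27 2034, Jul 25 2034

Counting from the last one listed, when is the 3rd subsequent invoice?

Oct 31 2034

These are Tuesdays with 35, 28, 28-day gaps.
Each is the final Tuesday of its month — May 30 2034 is past the 28th, so '4th Tuesday' doesn't fit.
August 2034 ends with Tuesday Aug 29 2034.
Last Tuesday of September 2034: Sep 26 2034.
October 2034 ends with Tuesday Oct 31 2034.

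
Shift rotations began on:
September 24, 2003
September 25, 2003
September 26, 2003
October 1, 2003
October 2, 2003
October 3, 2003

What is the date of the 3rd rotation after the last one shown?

The gap pattern 1, 1, 5, 1, 1 repeats every 3 events.
These are the Wednesdays, Thursdays and Fridays of each week.
Next Wednesday: October 8, 2003.
The following Thursday is October 9, 2003.
Next Friday: October 10, 2003.

October 10, 2003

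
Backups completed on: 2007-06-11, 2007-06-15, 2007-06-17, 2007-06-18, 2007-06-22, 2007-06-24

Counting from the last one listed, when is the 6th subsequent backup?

The gap pattern 4, 2, 1, 4, 2 repeats every 3 events.
These are the Mondays, Fridays and Sundays of each week.
The following Monday is 2007-06-25.
The following Friday is 2007-06-29.
The following Sunday is 2007-07-01.
The following Monday is 2007-07-02.
The following Friday is 2007-07-06.
Next Sunday: 2007-07-08.

2007-07-08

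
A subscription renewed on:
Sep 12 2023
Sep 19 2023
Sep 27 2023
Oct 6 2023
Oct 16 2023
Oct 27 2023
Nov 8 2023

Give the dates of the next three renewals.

Gaps: 7, 8, 9, 10, 11, 12 days — each gap is 1 larger than the previous one.
Next gap: 13 days. Nov 8 2023 + 13 days = Nov 21 2023.
Next gap: 14 days. Nov 21 2023 + 14 days = Dec 5 2023.
Next gap: 15 days. Dec 5 2023 + 15 days = Dec 20 2023.

Nov 21 2023, Dec 5 2023, Dec 20 2023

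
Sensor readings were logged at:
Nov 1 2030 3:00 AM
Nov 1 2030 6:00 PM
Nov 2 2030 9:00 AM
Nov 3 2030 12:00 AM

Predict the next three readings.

Nov 3 2030 3:00 PM, Nov 4 2030 6:00 AM, Nov 4 2030 9:00 PM

Gaps: 15, 15, 15 hours — each event is 15 hours after the previous one.
Nov 3 2030 12:00 AM + 15 h = Nov 3 2030 3:00 PM.
Nov 3 2030 3:00 PM + 15 h = Nov 4 2030 6:00 AM.
Nov 4 2030 6:00 AM + 15 h = Nov 4 2030 9:00 PM.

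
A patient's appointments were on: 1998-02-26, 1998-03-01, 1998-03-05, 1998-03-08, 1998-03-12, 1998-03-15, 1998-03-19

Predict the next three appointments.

The gap pattern 3, 4, 3, 4, 3, 4 repeats every 2 events.
These are the Thursdays and Sundays of each week.
Next Sunday: 1998-03-22.
Next Thursday: 1998-03-26.
The following Sunday is 1998-03-29.

1998-03-22, 1998-03-26, 1998-03-29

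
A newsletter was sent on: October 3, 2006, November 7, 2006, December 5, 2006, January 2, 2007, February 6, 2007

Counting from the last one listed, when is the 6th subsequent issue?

August 7, 2007

Gaps: 35, 28, 28, 35 days — a mix of 28 and 35. Every date is a Tuesday.
Each is the 1st Tuesday of its month.
March 2007 — 1st Tuesday is March 6, 2007.
April 2007 — 1st Tuesday is April 3, 2007.
May 2007 — 1st Tuesday is May 1, 2007.
1st Tuesday of June 2007: June 5, 2007.
July 2007 — 1st Tuesday is July 3, 2007.
1st Tuesday of August 2007: August 7, 2007.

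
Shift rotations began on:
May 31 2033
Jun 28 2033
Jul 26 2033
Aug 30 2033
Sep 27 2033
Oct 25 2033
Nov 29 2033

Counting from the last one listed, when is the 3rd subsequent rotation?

These are Tuesdays with 28, 28, 35, 28, 28, 35-day gaps.
Each is the final Tuesday of its month — May 31 2033 is past the 28th, so '4th Tuesday' doesn't fit.
December 2033 ends with Tuesday Dec 27 2033.
Last Tuesday of January 2034: Jan 31 2034.
February 2034 ends with Tuesday Feb 28 2034.

Feb 28 2034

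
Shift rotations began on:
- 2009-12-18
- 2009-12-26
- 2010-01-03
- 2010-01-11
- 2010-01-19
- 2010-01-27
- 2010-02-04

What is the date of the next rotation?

2010-02-12

Every event comes 8 days after the last (8, 8, 8, 8, 8, 8).
2010-02-04 + 8 days = 2010-02-12.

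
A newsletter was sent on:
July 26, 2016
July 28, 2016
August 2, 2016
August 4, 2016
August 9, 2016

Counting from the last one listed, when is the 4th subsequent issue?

August 23, 2016

The gap pattern 2, 5, 2, 5 repeats every 2 events.
These are the Tuesdays and Thursdays of each week.
The following Thursday is August 11, 2016.
The following Tuesday is August 16, 2016.
Next Thursday: August 18, 2016.
The following Tuesday is August 23, 2016.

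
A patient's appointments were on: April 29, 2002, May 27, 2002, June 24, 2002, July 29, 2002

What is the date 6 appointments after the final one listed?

Every date is a Monday; gaps 28, 28, 35 days.
Each is the last Monday of its month (at least one falls on the 29th or later, ruling out '4th Monday').
Last Monday of August 2002: August 26, 2002.
September 2002 ends with Monday September 30, 2002.
Last Monday of October 2002: October 28, 2002.
Last Monday of November 2002: November 25, 2002.
December 2002 ends with Monday December 30, 2002.
Last Monday of January 2003: January 27, 2003.

January 27, 2003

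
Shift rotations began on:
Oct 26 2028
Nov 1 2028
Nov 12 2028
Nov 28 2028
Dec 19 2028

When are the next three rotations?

The spacing grows by 5 each time: 6, 11, 16, 21 days.
Next gap: 26 days. Dec 19 2028 + 26 days = Jan 14 2029.
Next gap: 31 days. Jan 14 2029 + 31 days = Feb 14 2029.
Next gap: 36 days. Feb 14 2029 + 36 days = Mar 22 2029.

Jan 14 2029, Feb 14 2029, Mar 22 2029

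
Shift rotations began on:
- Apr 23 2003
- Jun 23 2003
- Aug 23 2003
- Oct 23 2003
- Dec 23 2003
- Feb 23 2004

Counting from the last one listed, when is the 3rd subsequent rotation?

Aug 23 2004

Gaps: 61, 61, 61, 61, 62 days — not constant. Every event is on the 23rd of the month.
Pattern: the 23rd of every 2 months.
April 2004: Apr 23 2004.
Next: June 2004 → Jun 23 2004.
Next: August 2004 → Aug 23 2004.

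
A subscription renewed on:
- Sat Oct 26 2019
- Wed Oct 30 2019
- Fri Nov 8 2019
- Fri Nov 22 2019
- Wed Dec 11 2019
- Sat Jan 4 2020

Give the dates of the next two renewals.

Sun Feb 2 2020, Sat Mar 7 2020

Intervals are 4, 9, 14, 19, 24 days — an arithmetic progression with common difference 5.
Next gap: 29 days. Sat Jan 4 2020 + 29 days = Sun Feb 2 2020.
Next gap: 34 days. Sun Feb 2 2020 + 34 days = Sat Mar 7 2020.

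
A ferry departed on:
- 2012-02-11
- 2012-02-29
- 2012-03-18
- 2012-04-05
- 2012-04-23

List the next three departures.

2012-05-11, 2012-05-29, 2012-06-16

The spacing is 18, 18, 18, 18 days — always 18 days.
2012-04-23 + 18 days = 2012-05-11.
2012-05-11 + 18 days = 2012-05-29.
2012-05-29 + 18 days = 2012-06-16.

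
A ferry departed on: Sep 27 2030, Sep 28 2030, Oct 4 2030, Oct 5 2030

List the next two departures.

Oct 11 2030, Oct 12 2030

Every event lands on a Friday or Saturday (gaps cycle 1, 6, 1).
So the schedule is: every Friday and Saturday.
Next Friday: Oct 11 2030.
The following Saturday is Oct 12 2030.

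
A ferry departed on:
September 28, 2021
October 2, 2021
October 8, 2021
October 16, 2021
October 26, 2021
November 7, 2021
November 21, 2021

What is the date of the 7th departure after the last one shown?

April 24, 2022

Intervals are 4, 6, 8, 10, 12, 14 days — an arithmetic progression with common difference 2.
Next gap: 16 days. November 21, 2021 + 16 days = December 7, 2021.
Next gap: 18 days. December 7, 2021 + 18 days = December 25, 2021.
Next gap: 20 days. December 25, 2021 + 20 days = January 14, 2022.
Next gap: 22 days. January 14, 2022 + 22 days = February 5, 2022.
Next gap: 24 days. February 5, 2022 + 24 days = March 1, 2022.
Next gap: 26 days. March 1, 2022 + 26 days = March 27, 2022.
Next gap: 28 days. March 27, 2022 + 28 days = April 24, 2022.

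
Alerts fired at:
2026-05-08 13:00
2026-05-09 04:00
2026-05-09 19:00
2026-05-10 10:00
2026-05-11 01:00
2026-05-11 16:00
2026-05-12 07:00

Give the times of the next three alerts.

2026-05-12 22:00, 2026-05-13 13:00, 2026-05-14 04:00

Spacing: 15, 15, 15, 15, 15, 15 h — constant 15 h.
2026-05-12 07:00 + 15 h = 2026-05-12 22:00.
2026-05-12 22:00 + 15 h = 2026-05-13 13:00.
2026-05-13 13:00 + 15 h = 2026-05-14 04:00.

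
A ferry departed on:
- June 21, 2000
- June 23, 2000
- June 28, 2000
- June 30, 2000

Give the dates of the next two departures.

Gaps: 2, 5, 2 days — not constant, but cyclic with period 2.
The events fall on every Wednesday and Friday.
Next Wednesday: July 5, 2000.
The following Friday is July 7, 2000.

July 5, 2000; July 7, 2000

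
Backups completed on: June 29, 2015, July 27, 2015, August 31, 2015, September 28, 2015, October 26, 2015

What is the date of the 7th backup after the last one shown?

May 30, 2016

Every date is a Monday; gaps 28, 35, 28, 28 days.
Each is the last Monday of its month (at least one falls on the 29th or later, ruling out '4th Monday').
November 2015 ends with Monday November 30, 2015.
Last Monday of December 2015: December 28, 2015.
Last Monday of January 2016: January 25, 2016.
Last Monday of February 2016: February 29, 2016.
Last Monday of March 2016: March 28, 2016.
Last Monday of April 2016: April 25, 2016.
May 2016 ends with Monday May 30, 2016.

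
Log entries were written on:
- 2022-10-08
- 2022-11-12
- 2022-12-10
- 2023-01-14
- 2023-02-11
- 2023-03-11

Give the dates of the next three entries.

All dates are Saturdays, 35, 28, 35, 28, 28 days apart.
Specifically, the 2nd Saturday of each month.
April 2023 — 2nd Saturday is 2023-04-08.
2nd Saturday of May 2023: 2023-05-13.
2nd Saturday of June 2023: 2023-06-10.

2023-04-08, 2023-05-13, 2023-06-10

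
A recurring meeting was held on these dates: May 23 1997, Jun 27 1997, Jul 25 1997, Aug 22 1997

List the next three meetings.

Sep 26 1997, Oct 24 1997, Nov 28 1997

All dates are Fridays, 35, 28, 28 days apart.
Specifically, the 4th Friday of each month.
September 1997 — 4th Friday is Sep 26 1997.
4th Friday of October 1997: Oct 24 1997.
4th Friday of November 1997: Nov 28 1997.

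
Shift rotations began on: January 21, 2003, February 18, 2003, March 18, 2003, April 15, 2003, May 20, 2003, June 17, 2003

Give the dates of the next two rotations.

July 15, 2003; August 19, 2003

These are Tuesdays at 28- or 35-day spacing (28, 28, 28, 35, 28).
The pattern: 3rd Tuesday of the month.
July 2003 — 3rd Tuesday is July 15, 2003.
August 2003 — 3rd Tuesday is August 19, 2003.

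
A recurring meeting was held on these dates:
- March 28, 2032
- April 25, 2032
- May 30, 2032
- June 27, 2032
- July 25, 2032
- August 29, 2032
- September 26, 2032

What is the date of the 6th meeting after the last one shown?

March 27, 2033

Every date is a Sunday; gaps 28, 35, 28, 28, 35, 28 days.
Each is the last Sunday of its month (at least one falls on the 29th or later, ruling out '4th Sunday').
October 2032 ends with Sunday October 31, 2032.
Last Sunday of November 2032: November 28, 2032.
Last Sunday of December 2032: December 26, 2032.
Last Sunday of January 2033: January 30, 2033.
Last Sunday of February 2033: February 27, 2033.
March 2033 ends with Sunday March 27, 2033.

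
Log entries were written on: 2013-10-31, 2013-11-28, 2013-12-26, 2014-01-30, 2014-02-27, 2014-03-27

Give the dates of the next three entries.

All Thursdays; the gaps (28, 28, 35, 28, 28) vary with month length.
This is the last Thursday of each month.
Last Thursday of April 2014: 2014-04-24.
May 2014 ends with Thursday 2014-05-29.
June 2014 ends with Thursday 2014-06-26.

2014-04-24, 2014-05-29, 2014-06-26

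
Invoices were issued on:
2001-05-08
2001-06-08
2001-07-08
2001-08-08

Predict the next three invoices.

Gaps: 31, 30, 31 days — not constant. Every event is on the 8th of the month.
Pattern: the 8th of each month.
Next: September 2001 → 2001-09-08.
Next: October 2001 → 2001-10-08.
November 2001: 2001-11-08.

2001-09-08, 2001-10-08, 2001-11-08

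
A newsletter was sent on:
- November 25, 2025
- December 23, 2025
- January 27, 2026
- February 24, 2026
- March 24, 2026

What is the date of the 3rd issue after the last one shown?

June 23, 2026

These are Tuesdays at 28- or 35-day spacing (28, 35, 28, 28).
The pattern: 4th Tuesday of the month.
4th Tuesday of April 2026: April 28, 2026.
May 2026 — 4th Tuesday is May 26, 2026.
June 2026 — 4th Tuesday is June 23, 2026.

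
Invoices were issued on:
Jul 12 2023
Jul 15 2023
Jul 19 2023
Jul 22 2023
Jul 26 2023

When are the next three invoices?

Jul 29 2023, Aug 2 2023, Aug 5 2023

Every event lands on a Wednesday or Saturday (gaps cycle 3, 4, 3, 4).
So the schedule is: every Wednesday and Saturday.
The following Saturday is Jul 29 2023.
The following Wednesday is Aug 2 2023.
The following Saturday is Aug 5 2023.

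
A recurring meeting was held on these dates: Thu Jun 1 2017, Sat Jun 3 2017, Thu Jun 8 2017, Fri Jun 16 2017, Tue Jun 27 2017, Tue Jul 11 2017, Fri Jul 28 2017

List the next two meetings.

Thu Aug 17 2017, Sat Sep 9 2017

Gaps: 2, 5, 8, 11, 14, 17 days — each gap is 3 larger than the previous one.
Next gap: 20 days. Fri Jul 28 2017 + 20 days = Thu Aug 17 2017.
Next gap: 23 days. Thu Aug 17 2017 + 23 days = Sat Sep 9 2017.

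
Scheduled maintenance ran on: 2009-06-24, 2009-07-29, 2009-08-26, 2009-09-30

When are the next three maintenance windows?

Every date is a Wednesday; gaps 35, 28, 35 days.
Each is the last Wednesday of its month (at least one falls on the 29th or later, ruling out '4th Wednesday').
Last Wednesday of October 2009: 2009-10-28.
Last Wednesday of November 2009: 2009-11-25.
December 2009 ends with Wednesday 2009-12-30.

2009-10-28, 2009-11-25, 2009-12-30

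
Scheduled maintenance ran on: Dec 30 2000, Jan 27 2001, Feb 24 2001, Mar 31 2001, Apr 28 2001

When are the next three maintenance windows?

All Saturdays; the gaps (28, 28, 35, 28) vary with month length.
This is the last Saturday of each month.
Last Saturday of May 2001: May 26 2001.
Last Saturday of June 2001: Jun 30 2001.
Last Saturday of July 2001: Jul 28 2001.

May 26 2001, Jun 30 2001, Jul 28 2001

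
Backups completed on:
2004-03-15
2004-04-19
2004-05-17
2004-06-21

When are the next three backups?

2004-07-19, 2004-08-16, 2004-09-20

Gaps: 35, 28, 35 days — a mix of 28 and 35. Every date is a Monday.
Each is the 3rd Monday of its month.
July 2004 — 3rd Monday is 2004-07-19.
August 2004 — 3rd Monday is 2004-08-16.
3rd Monday of September 2004: 2004-09-20.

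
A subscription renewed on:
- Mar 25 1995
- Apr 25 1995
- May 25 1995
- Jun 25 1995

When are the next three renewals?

Jul 25 1995, Aug 25 1995, Sep 25 1995

The day-of-month is always 25 (31, 30, 31 days between events).
So this recurs on the 25th of each month.
July 1995: Jul 25 1995.
Next: August 1995 → Aug 25 1995.
September 1995: Sep 25 1995.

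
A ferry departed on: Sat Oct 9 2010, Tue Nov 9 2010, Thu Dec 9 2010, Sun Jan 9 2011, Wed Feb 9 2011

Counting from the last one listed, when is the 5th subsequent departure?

Gaps: 31, 30, 31, 31 days — not constant. Every event is on the 9th of the month.
Pattern: the 9th of each month.
Next: March 2011 → Wed Mar 9 2011.
April 2011: Sat Apr 9 2011.
Next: May 2011 → Mon May 9 2011.
June 2011: Thu Jun 9 2011.
Next: July 2011 → Sat Jul 9 2011.

Sat Jul 9 2011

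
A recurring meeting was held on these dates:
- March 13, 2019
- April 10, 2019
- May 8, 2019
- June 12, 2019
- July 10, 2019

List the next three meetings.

These are Wednesdays at 28- or 35-day spacing (28, 28, 35, 28).
The pattern: 2nd Wednesday of the month.
August 2019 — 2nd Wednesday is August 14, 2019.
September 2019 — 2nd Wednesday is September 11, 2019.
2nd Wednesday of October 2019: October 9, 2019.

August 14, 2019; September 11, 2019; October 9, 2019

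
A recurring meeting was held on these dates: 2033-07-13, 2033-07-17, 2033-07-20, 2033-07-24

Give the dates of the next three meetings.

2033-07-27, 2033-07-31, 2033-08-03

Every event lands on a Wednesday or Sunday (gaps cycle 4, 3, 4).
So the schedule is: every Wednesday and Sunday.
Next Wednesday: 2033-07-27.
Next Sunday: 2033-07-31.
Next Wednesday: 2033-08-03.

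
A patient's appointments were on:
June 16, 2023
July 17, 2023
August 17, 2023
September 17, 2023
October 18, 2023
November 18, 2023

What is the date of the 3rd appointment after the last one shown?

February 19, 2024

Every event comes 31 days after the last (31, 31, 31, 31, 31).
November 18, 2023 + 31 days = December 19, 2023.
December 19, 2023 + 31 days = January 19, 2024.
January 19, 2024 + 31 days = February 19, 2024.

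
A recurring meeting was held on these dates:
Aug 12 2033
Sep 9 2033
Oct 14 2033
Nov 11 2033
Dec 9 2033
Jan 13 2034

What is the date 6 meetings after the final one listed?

Gaps: 28, 35, 28, 28, 35 days — a mix of 28 and 35. Every date is a Friday.
Each is the 2nd Friday of its month.
2nd Friday of February 2034: Feb 10 2034.
2nd Friday of March 2034: Mar 10 2034.
April 2034 — 2nd Friday is Apr 14 2034.
May 2034 — 2nd Friday is May 12 2034.
June 2034 — 2nd Friday is Jun 9 2034.
2nd Friday of July 2034: Jul 14 2034.

Jul 14 2034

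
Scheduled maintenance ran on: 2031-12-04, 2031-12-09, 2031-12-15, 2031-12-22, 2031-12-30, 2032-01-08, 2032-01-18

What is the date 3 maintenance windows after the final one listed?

Gaps: 5, 6, 7, 8, 9, 10 days — each gap is 1 larger than the previous one.
Next gap: 11 days. 2032-01-18 + 11 days = 2032-01-29.
Next gap: 12 days. 2032-01-29 + 12 days = 2032-02-10.
Next gap: 13 days. 2032-02-10 + 13 days = 2032-02-23.

2032-02-23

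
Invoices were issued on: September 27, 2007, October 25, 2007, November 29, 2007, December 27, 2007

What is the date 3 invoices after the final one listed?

Every date is a Thursday; gaps 28, 35, 28 days.
Each is the last Thursday of its month (at least one falls on the 29th or later, ruling out '4th Thursday').
January 2008 ends with Thursday January 31, 2008.
Last Thursday of February 2008: February 28, 2008.
Last Thursday of March 2008: March 27, 2008.

March 27, 2008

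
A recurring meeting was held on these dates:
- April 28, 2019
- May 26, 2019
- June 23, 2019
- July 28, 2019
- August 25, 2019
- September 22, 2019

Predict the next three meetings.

Gaps: 28, 28, 35, 28, 28 days — a mix of 28 and 35. Every date is a Sunday.
Each is the 4th Sunday of its month.
4th Sunday of October 2019: October 27, 2019.
4th Sunday of November 2019: November 24, 2019.
4th Sunday of December 2019: December 22, 2019.

October 27, 2019; November 24, 2019; December 22, 2019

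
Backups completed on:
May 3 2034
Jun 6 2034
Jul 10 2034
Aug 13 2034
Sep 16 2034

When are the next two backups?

Gaps between consecutive events: 34, 34, 34, 34 days — a constant 34-day interval.
Sep 16 2034 + 34 days = Oct 20 2034.
Oct 20 2034 + 34 days = Nov 23 2034.

Oct 20 2034, Nov 23 2034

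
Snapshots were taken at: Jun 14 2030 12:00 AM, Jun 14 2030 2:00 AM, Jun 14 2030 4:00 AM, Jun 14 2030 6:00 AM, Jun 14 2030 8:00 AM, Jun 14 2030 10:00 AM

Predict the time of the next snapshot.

Gaps: 2, 2, 2, 2, 2 hours — each event is 2 hours after the previous one.
Jun 14 2030 10:00 AM + 2 h = Jun 14 2030 12:00 PM.

Jun 14 2030 12:00 PM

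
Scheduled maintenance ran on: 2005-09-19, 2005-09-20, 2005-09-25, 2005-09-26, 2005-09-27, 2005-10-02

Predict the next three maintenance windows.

Gaps: 1, 5, 1, 1, 5 days — not constant, but cyclic with period 3.
The events fall on every Monday, Tuesday and Sunday.
Next Monday: 2005-10-03.
Next Tuesday: 2005-10-04.
Next Sunday: 2005-10-09.

2005-10-03, 2005-10-04, 2005-10-09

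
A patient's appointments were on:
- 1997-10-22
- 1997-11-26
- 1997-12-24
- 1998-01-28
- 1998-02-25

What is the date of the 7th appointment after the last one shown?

1998-09-23

All dates are Wednesdays, 35, 28, 35, 28 days apart.
Specifically, the 4th Wednesday of each month.
4th Wednesday of March 1998: 1998-03-25.
April 1998 — 4th Wednesday is 1998-04-22.
May 1998 — 4th Wednesday is 1998-05-27.
June 1998 — 4th Wednesday is 1998-06-24.
4th Wednesday of July 1998: 1998-07-22.
August 1998 — 4th Wednesday is 1998-08-26.
4th Wednesday of September 1998: 1998-09-23.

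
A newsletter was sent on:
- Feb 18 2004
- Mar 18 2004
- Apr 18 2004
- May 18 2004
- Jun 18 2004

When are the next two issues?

Jul 18 2004, Aug 18 2004

Gaps: 29, 31, 30, 31 days — not constant. Every event is on the 18th of the month.
Pattern: the 18th of each month.
July 2004: Jul 18 2004.
August 2004: Aug 18 2004.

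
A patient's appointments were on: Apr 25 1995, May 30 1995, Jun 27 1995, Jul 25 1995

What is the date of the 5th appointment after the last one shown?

Every date is a Tuesday; gaps 35, 28, 28 days.
Each is the last Tuesday of its month (at least one falls on the 29th or later, ruling out '4th Tuesday').
Last Tuesday of August 1995: Aug 29 1995.
September 1995 ends with Tuesday Sep 26 1995.
October 1995 ends with Tuesday Oct 31 1995.
Last Tuesday of November 1995: Nov 28 1995.
Last Tuesday of December 1995: Dec 26 1995.

Dec 26 1995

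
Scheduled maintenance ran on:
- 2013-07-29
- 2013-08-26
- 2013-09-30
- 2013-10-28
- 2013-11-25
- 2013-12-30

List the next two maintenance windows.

All Mondays; the gaps (28, 35, 28, 28, 35) vary with month length.
This is the last Monday of each month.
Last Monday of January 2014: 2014-01-27.
Last Monday of February 2014: 2014-02-24.

2014-01-27, 2014-02-24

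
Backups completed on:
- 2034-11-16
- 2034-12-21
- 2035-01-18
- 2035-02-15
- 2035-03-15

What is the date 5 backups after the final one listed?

All dates are Thursdays, 35, 28, 28, 28 days apart.
Specifically, the 3rd Thursday of each month.
April 2035 — 3rd Thursday is 2035-04-19.
May 2035 — 3rd Thursday is 2035-05-17.
3rd Thursday of June 2035: 2035-06-21.
3rd Thursday of July 2035: 2035-07-19.
August 2035 — 3rd Thursday is 2035-08-16.

2035-08-16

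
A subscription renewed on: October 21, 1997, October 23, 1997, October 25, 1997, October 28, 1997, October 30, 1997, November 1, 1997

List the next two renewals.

November 4, 1997; November 6, 1997

The gap pattern 2, 2, 3, 2, 2 repeats every 3 events.
These are the Tuesdays, Thursdays and Saturdays of each week.
The following Tuesday is November 4, 1997.
The following Thursday is November 6, 1997.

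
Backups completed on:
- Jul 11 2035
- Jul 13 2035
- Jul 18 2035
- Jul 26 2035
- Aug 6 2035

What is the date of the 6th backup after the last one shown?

Dec 13 2035

Intervals are 2, 5, 8, 11 days — an arithmetic progression with common difference 3.
Next gap: 14 days. Aug 6 2035 + 14 days = Aug 20 2035.
Next gap: 17 days. Aug 20 2035 + 17 days = Sep 6 2035.
Next gap: 20 days. Sep 6 2035 + 20 days = Sep 26 2035.
Next gap: 23 days. Sep 26 2035 + 23 days = Oct 19 2035.
Next gap: 26 days. Oct 19 2035 + 26 days = Nov 14 2035.
Next gap: 29 days. Nov 14 2035 + 29 days = Dec 13 2035.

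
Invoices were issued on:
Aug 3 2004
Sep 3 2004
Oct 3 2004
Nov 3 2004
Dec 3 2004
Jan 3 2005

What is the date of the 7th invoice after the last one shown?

Aug 3 2005

Each date is the 3rd; the gaps (31, 30, 31, 30, 31) track the month lengths.
The rule is the 3rd of each month.
February 2005: Feb 3 2005.
March 2005: Mar 3 2005.
April 2005: Apr 3 2005.
Next: May 2005 → May 3 2005.
June 2005: Jun 3 2005.
July 2005: Jul 3 2005.
August 2005: Aug 3 2005.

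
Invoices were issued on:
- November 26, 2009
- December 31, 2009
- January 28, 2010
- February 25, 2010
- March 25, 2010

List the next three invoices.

April 29, 2010; May 27, 2010; June 24, 2010

These are Thursdays with 35, 28, 28, 28-day gaps.
Each is the final Thursday of its month — December 31, 2009 is past the 28th, so '4th Thursday' doesn't fit.
Last Thursday of April 2010: April 29, 2010.
May 2010 ends with Thursday May 27, 2010.
Last Thursday of June 2010: June 24, 2010.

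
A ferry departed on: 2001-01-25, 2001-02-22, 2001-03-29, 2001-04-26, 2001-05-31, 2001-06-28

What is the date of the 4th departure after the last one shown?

All Thursdays; the gaps (28, 35, 28, 35, 28) vary with month length.
This is the last Thursday of each month.
Last Thursday of July 2001: 2001-07-26.
August 2001 ends with Thursday 2001-08-30.
Last Thursday of September 2001: 2001-09-27.
October 2001 ends with Thursday 2001-10-25.

2001-10-25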